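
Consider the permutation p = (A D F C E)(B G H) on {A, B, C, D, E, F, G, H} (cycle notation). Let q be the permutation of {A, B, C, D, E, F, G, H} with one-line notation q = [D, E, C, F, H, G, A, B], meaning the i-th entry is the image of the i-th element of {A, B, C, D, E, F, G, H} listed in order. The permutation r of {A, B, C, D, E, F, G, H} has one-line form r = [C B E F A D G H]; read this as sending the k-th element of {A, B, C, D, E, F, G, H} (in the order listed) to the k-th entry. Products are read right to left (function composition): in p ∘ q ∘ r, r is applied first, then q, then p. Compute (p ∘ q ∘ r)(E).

Apply the permutations in order: r(E) = A, then q(A) = D, then p(D) = F. So (p ∘ q ∘ r)(E) = F.

F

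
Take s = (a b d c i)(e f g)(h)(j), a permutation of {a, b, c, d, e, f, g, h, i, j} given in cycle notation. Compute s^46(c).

c lies in the 5-cycle (a b d c i).
On a 5-cycle, s^5 is the identity, so s^46 = s^1 there (46 ≡ 1 mod 5).
Advancing 1 step from c: c → i.

i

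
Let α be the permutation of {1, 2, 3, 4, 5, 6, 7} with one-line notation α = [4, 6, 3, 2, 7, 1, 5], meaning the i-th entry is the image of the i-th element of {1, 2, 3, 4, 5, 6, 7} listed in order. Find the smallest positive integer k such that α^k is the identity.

The disjoint-cycle form of α has cycle lengths 4, 2, 1.
Since disjoint cycles commute, ord(α) = lcm(4, 2) = 4.

4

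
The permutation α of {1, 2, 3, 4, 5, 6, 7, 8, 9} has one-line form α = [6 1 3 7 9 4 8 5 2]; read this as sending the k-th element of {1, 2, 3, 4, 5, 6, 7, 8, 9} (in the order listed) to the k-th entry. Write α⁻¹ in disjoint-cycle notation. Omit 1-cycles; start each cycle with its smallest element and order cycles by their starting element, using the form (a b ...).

(1 2 9 5 8 7 4 6)

The cycle decomposition of α is (1 6 4 7 8 5 9 2).
Reversing each cycle (and rotating so the smallest element leads) gives α⁻¹ = (1 2 9 5 8 7 4 6).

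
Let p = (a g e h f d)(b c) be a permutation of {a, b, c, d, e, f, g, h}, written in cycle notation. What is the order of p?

The disjoint cycles have lengths 6, 2.
The order is lcm(6, 2) = 6.

6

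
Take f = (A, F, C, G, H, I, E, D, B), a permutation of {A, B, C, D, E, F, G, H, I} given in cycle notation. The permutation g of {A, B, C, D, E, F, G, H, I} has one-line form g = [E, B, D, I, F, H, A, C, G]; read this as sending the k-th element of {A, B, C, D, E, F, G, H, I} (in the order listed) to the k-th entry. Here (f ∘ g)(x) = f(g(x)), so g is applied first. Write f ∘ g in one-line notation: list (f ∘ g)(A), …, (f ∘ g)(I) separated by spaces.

D A B E C I F G H

Chase each element through g then f: A → E → D; B → B → A; C → D → B; D → I → E; E → F → C; F → H → I; G → A → F; H → C → G; I → G → H.
Collecting the images, f ∘ g = [D A B E C I F G H].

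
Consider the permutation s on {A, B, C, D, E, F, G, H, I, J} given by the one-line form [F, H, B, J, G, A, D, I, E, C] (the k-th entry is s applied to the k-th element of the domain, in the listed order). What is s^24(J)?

J

Tracing J → C → … returns to J after 8 steps, so J lies in an 8-cycle (B H I E G D J C).
Since the cycle has length 8, s^24 acts on it the same as s^0 (24 mod 8 = 0).
So s^24(J) = J.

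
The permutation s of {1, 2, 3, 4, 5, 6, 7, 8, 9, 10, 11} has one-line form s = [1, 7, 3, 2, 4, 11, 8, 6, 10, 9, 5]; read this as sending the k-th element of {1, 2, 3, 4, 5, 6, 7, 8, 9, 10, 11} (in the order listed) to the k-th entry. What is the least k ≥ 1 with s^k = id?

Decomposing into disjoint cycles gives cycle lengths 7, 2, 1, 1.
Since disjoint cycles commute, ord(s) = lcm(7, 2) = 14.

14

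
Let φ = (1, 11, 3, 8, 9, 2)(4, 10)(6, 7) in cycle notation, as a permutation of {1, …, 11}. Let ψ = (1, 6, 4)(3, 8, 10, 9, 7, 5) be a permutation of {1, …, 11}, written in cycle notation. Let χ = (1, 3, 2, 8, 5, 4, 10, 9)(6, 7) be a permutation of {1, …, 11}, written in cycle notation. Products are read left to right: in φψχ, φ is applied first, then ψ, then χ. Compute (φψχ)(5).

2

(φψχ)(5) = χ(ψ(φ(5))). φ(5) = 5, then ψ(5) = 3, then χ(3) = 2, so the result is 2.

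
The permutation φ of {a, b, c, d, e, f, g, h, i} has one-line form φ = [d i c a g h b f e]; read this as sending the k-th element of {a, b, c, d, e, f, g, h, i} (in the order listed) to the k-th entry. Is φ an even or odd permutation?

odd

In disjoint-cycle form the cycle lengths are 4, 2, 2, 1.
A cycle of length ℓ contributes ℓ−1 transpositions, so φ is a product of 3 + 1 + 1 = 5 transpositions — odd.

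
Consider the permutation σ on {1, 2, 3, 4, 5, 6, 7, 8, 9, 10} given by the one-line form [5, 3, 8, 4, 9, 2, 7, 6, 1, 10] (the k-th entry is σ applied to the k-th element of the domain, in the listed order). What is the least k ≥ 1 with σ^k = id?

12

The disjoint-cycle form of σ has cycle lengths 4, 3, 1, 1, 1.
Since disjoint cycles commute, ord(σ) = lcm(4, 3) = 12.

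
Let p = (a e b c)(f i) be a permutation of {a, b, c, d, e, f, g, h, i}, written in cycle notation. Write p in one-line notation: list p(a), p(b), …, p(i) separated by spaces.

Reading each image from the cycles: a↦e, b↦c, c↦a, d↦d, e↦b, f↦i, g↦g, h↦h, i↦f.
Listing these in domain order gives e c a d b i g h f.

e c a d b i g h f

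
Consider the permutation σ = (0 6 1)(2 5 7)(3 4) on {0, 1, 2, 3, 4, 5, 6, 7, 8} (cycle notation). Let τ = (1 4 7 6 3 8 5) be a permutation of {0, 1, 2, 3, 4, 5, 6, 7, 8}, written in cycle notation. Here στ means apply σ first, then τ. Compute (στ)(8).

5

First apply σ: σ(8) = 8, then τ(8) = 5. Thus (στ)(8) = 5.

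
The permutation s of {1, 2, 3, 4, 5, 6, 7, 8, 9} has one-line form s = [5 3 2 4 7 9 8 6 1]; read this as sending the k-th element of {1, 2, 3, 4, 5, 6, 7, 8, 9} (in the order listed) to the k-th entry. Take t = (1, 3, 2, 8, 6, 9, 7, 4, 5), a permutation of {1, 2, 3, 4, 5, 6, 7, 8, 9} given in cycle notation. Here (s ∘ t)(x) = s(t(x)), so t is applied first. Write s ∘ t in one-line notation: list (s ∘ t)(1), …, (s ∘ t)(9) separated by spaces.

2 6 3 7 5 1 4 9 8

For each element, apply t then s: 1 → 3 → 2; 2 → 8 → 6; 3 → 2 → 3; 4 → 5 → 7; 5 → 1 → 5; 6 → 9 → 1; 7 → 4 → 4; 8 → 6 → 9; 9 → 7 → 8.
Collecting the images, s ∘ t = [2 6 3 7 5 1 4 9 8].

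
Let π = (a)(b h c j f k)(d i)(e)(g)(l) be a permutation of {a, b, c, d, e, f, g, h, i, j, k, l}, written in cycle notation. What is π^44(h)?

j

h lies in the 6-cycle (b h c j f k).
Powers repeat with period 6 on this cycle, and 44 mod 6 = 2, so π^44(h) = π^2(h).
Advancing 2 steps from h: h → c → j.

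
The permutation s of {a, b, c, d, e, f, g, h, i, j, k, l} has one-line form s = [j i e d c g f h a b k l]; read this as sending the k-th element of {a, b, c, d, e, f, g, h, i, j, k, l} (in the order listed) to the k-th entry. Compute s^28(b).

Tracing b → i → … returns to b after 4 steps, so b lies in a 4-cycle (a j b i).
Since the cycle has length 4, s^28 acts on it the same as s^0 (28 mod 4 = 0).
So s^28(b) = b.

b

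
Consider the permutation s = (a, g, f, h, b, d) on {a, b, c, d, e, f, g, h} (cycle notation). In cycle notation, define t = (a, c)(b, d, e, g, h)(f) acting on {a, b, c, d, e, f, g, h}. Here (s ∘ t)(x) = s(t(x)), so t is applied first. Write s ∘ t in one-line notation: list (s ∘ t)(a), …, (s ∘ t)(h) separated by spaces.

(s ∘ t)(x) = s(t(x)). Computing each image: s(t(a)) = s(c) = c, s(t(b)) = s(d) = a, s(t(c)) = s(a) = g, s(t(d)) = s(e) = e, s(t(e)) = s(g) = f, s(t(f)) = s(f) = h, s(t(g)) = s(h) = b, s(t(h)) = s(b) = d.
Hence s ∘ t = [c a g e f h b d].

c a g e f h b d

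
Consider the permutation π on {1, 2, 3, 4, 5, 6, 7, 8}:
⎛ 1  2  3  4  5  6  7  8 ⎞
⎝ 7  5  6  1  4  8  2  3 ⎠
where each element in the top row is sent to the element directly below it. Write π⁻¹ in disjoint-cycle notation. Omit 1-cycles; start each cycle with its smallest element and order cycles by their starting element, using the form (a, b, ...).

(1, 4, 5, 2, 7)(3, 8, 6)

First write π in disjoint cycles: (1, 7, 2, 5, 4)(3, 6, 8).
The inverse reverses every cycle; in canonical form, π⁻¹ = (1, 4, 5, 2, 7)(3, 8, 6).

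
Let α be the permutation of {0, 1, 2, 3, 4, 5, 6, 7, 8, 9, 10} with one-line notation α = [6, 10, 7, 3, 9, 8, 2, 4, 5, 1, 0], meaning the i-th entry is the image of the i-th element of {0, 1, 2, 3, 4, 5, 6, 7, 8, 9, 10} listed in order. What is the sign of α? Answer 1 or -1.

In disjoint-cycle form the cycle lengths are 8, 2, 1.
A cycle of length ℓ contributes ℓ−1 transpositions, so α is a product of 7 + 1 = 8 transpositions — even.

1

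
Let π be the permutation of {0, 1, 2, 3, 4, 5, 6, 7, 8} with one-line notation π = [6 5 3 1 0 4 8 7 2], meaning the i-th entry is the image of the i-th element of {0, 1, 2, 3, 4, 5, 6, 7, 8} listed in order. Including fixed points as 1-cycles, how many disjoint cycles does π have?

The cycle decomposition is (0 6 8 2 3 1 5 4)(7), which has 2 cycles (counting 1-cycles).

2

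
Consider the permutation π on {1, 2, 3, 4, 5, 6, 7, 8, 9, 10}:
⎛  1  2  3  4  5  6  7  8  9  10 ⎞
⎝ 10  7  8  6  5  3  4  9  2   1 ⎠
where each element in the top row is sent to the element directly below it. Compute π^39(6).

Tracing 6 → 3 → … returns to 6 after 7 steps, so 6 lies in a 7-cycle (2 7 4 6 3 8 9).
Since the cycle has length 7, π^39 acts on it the same as π^4 (39 mod 7 = 4).
Stepping 4 places around the cycle: 6 → 3 → 8 → 9 → 2.

2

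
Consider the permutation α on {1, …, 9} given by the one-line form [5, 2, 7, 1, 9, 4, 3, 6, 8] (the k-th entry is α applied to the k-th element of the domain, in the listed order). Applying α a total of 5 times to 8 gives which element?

9

Tracing 8 → 6 → … returns to 8 after 6 steps, so 8 lies in a 6-cycle (1, 5, 9, 8, 6, 4).
Advancing 5 steps from 8: 8 → 6 → 4 → 1 → 5 → 9.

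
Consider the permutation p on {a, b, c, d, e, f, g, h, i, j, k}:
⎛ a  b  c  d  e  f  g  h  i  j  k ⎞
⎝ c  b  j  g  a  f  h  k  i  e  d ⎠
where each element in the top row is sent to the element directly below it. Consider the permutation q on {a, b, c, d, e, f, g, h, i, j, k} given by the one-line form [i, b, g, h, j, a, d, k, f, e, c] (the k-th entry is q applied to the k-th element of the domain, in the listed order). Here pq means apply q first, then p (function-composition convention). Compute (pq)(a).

q(a) = i, then p(i) = i; composing gives (pq)(a) = i.

i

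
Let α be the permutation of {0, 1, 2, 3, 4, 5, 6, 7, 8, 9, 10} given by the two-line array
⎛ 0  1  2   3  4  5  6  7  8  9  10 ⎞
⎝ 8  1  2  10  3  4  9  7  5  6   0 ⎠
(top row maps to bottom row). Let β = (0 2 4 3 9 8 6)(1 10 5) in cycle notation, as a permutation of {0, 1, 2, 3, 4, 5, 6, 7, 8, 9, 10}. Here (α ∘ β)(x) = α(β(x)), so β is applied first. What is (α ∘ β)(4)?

β(4) = 3, then α(3) = 10; composing gives (α ∘ β)(4) = 10.

10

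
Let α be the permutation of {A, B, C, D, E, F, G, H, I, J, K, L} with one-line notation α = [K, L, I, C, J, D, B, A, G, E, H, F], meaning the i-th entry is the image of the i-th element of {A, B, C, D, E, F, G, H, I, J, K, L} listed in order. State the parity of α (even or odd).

In disjoint-cycle form the cycle lengths are 7, 3, 2.
A cycle of length ℓ contributes ℓ−1 transpositions, so α is a product of 6 + 2 + 1 = 9 transpositions — odd.

odd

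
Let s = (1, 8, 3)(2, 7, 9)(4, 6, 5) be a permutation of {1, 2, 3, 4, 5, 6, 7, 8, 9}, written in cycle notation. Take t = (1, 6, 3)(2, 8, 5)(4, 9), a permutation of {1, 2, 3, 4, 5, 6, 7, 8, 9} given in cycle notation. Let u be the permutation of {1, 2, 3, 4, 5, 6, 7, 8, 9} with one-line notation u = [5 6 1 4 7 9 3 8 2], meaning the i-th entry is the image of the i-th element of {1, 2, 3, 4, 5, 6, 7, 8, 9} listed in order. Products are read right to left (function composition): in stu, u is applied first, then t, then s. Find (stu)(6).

Apply the permutations in order: u(6) = 9, then t(9) = 4, then s(4) = 6. So (stu)(6) = 6.

6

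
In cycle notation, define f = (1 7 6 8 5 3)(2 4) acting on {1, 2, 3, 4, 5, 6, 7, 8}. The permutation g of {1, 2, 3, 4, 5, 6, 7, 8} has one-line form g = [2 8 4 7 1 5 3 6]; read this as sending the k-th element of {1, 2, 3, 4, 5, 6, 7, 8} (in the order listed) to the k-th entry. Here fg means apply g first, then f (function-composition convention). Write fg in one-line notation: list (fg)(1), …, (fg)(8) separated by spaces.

(fg)(x) = f(g(x)). Computing each image: f(g(1)) = f(2) = 4, f(g(2)) = f(8) = 5, f(g(3)) = f(4) = 2, f(g(4)) = f(7) = 6, f(g(5)) = f(1) = 7, f(g(6)) = f(5) = 3, f(g(7)) = f(3) = 1, f(g(8)) = f(6) = 8.
Hence fg = [4 5 2 6 7 3 1 8].

4 5 2 6 7 3 1 8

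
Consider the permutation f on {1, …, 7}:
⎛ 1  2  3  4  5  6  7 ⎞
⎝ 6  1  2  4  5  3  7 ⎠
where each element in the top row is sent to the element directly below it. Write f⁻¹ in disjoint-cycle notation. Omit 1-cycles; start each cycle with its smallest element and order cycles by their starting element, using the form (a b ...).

The cycle decomposition of f is (1 6 3 2).
Reversing each cycle (and rotating so the smallest element leads) gives f⁻¹ = (1 2 3 6).

(1 2 3 6)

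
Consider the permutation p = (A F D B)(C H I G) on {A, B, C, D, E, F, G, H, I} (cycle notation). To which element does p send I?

G

I appears in (C H I G); the next entry (wrapping around) is G.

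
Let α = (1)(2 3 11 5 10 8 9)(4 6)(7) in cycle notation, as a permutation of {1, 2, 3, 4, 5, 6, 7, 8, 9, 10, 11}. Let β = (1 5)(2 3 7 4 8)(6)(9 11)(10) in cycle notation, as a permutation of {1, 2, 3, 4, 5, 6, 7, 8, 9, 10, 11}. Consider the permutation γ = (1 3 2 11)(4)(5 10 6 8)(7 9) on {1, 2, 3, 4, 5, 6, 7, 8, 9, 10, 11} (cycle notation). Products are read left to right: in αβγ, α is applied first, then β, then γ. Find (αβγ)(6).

5

Apply the permutations in order: α(6) = 4, then β(4) = 8, then γ(8) = 5. So (αβγ)(6) = 5.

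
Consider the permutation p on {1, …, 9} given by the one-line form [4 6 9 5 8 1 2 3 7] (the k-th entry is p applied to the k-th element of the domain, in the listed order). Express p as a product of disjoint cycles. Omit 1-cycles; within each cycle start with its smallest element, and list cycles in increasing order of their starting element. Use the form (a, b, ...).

(1, 4, 5, 8, 3, 9, 7, 2, 6)

Iterating p from 1 gives 1 → 4 → 5 → 8 → 3 → 9 → 7 → 2 → 6 → 1; that is the 9-cycle (1, 4, 5, 8, 3, 9, 7, 2, 6).
Continuing from each remaining unvisited element yields (1, 4, 5, 8, 3, 9, 7, 2, 6).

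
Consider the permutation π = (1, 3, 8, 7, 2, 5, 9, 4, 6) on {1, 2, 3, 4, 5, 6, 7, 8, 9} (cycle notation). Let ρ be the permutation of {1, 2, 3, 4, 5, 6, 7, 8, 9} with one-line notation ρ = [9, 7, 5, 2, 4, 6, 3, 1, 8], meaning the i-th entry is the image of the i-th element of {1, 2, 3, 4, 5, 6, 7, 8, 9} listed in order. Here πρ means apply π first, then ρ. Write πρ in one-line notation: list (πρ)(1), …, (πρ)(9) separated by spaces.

5 4 1 6 8 9 7 3 2

Chase each element through π then ρ: 1 → 3 → 5; 2 → 5 → 4; 3 → 8 → 1; 4 → 6 → 6; 5 → 9 → 8; 6 → 1 → 9; 7 → 2 → 7; 8 → 7 → 3; 9 → 4 → 2.
Collecting the images, πρ = [5 4 1 6 8 9 7 3 2].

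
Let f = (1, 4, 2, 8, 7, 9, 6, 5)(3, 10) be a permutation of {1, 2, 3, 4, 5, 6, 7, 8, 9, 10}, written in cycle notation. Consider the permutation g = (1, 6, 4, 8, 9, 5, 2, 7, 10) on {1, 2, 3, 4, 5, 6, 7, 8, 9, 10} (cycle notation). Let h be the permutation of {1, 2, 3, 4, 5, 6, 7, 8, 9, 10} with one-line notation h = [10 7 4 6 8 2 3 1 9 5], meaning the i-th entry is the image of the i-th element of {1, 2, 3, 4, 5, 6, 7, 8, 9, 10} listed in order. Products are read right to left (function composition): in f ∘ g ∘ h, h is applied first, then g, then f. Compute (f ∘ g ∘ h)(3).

7

(f ∘ g ∘ h)(3) = f(g(h(3))). h(3) = 4, then g(4) = 8, then f(8) = 7, so the result is 7.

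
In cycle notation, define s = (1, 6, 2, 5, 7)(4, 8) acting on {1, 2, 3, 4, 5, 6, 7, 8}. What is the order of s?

10

The disjoint cycles have lengths 5, 2, 1.
The order of s is the least common multiple of its cycle lengths: lcm(5, 2) = 10.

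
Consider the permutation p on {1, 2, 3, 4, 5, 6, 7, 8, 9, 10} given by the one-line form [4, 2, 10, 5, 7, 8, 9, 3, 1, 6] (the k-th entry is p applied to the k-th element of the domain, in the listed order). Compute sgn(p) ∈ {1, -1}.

In disjoint-cycle form the cycle lengths are 5, 4, 1.
A cycle of length ℓ contributes ℓ−1 transpositions, so p is a product of 4 + 3 = 7 transpositions — odd.

-1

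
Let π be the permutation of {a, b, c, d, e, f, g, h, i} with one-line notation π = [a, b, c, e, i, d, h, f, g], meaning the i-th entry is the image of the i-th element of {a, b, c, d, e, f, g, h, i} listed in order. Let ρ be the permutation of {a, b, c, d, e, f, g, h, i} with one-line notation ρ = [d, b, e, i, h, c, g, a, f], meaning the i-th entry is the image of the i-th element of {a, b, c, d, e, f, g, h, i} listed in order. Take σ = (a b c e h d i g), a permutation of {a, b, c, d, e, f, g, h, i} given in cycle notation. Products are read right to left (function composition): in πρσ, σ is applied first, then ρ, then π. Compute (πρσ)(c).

Chase c: σ(c) = e; ρ(e) = h; π(h) = f. Hence (πρσ)(c) = f.

f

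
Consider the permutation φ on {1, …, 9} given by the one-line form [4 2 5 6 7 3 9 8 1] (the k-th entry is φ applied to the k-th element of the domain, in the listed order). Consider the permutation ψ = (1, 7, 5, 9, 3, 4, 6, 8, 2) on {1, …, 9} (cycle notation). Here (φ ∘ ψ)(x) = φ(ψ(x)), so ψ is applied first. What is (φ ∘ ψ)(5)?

First apply ψ: ψ(5) = 9, then φ(9) = 1. Thus (φ ∘ ψ)(5) = 1.

1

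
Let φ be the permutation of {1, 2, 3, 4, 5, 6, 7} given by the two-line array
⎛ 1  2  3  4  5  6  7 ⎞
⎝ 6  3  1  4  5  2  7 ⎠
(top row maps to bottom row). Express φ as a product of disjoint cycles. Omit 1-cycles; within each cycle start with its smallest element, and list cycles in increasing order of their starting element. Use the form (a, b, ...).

(1, 6, 2, 3)

Start at 1 and follow images: 1 → 6 → 2 → 3 → 1, giving the cycle (1, 6, 2, 3).
Repeating from the next unused element and collecting all non-trivial cycles gives (1, 6, 2, 3).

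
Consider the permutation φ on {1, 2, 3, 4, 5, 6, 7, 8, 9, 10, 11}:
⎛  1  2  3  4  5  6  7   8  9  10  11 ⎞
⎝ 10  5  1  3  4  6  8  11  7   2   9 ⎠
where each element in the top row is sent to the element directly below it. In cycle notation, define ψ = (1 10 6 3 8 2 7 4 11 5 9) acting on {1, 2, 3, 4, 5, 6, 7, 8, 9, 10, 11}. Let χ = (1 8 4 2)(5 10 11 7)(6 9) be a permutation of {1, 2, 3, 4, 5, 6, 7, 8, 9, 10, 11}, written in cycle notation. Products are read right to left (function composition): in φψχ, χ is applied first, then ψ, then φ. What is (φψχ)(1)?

5

Apply the permutations in order: χ(1) = 8, then ψ(8) = 2, then φ(2) = 5. So (φψχ)(1) = 5.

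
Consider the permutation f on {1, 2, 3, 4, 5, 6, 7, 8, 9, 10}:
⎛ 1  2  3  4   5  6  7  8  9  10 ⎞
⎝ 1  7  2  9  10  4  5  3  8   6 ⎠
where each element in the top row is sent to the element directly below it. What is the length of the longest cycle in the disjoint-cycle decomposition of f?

9

Decomposing into disjoint cycles gives (2, 7, 5, 10, 6, 4, 9, 8, 3); the longest has length 9.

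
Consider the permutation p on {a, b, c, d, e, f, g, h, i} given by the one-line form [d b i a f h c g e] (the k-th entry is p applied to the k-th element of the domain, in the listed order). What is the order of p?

Decomposing into disjoint cycles gives cycle lengths 6, 2, 1.
The order is lcm(6, 2) = 6.

6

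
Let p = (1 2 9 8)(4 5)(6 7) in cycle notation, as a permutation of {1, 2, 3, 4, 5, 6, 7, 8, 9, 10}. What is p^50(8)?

8 lies in the 4-cycle (1 2 9 8).
Since the cycle has length 4, p^50 acts on it the same as p^2 (50 mod 4 = 2).
Stepping 2 places around the cycle: 8 → 1 → 2.

2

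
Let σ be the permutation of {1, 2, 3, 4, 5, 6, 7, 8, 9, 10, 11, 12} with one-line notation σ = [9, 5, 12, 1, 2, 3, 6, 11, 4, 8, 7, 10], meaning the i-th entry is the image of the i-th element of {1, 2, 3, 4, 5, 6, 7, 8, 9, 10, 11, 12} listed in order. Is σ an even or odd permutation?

odd

In disjoint-cycle form the cycle lengths are 7, 3, 2.
A cycle of length ℓ contributes ℓ−1 transpositions, so σ is a product of 6 + 2 + 1 = 9 transpositions — odd.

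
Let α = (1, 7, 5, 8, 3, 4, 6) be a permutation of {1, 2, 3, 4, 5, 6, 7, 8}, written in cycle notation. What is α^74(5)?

6

5 lies in the 7-cycle (1, 7, 5, 8, 3, 4, 6).
On a 7-cycle, α^7 is the identity, so α^74 = α^4 there (74 ≡ 4 mod 7).
Stepping 4 places around the cycle: 5 → 8 → 3 → 4 → 6.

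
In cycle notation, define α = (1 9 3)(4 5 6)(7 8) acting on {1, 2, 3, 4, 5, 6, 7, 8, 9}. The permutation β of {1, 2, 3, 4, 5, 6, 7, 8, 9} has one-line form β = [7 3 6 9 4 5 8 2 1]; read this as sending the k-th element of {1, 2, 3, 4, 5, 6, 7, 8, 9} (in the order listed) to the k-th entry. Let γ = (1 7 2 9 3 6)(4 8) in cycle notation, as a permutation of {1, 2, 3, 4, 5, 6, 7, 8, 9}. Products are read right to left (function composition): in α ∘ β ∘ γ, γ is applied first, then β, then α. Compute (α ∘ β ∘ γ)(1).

(α ∘ β ∘ γ)(1) = α(β(γ(1))). γ(1) = 7, then β(7) = 8, then α(8) = 7, so the result is 7.

7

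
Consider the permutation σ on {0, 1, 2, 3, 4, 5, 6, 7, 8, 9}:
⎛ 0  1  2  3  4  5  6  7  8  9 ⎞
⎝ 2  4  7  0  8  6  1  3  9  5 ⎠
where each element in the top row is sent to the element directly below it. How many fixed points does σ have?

No element satisfies σ(x) = x, so there are 0 fixed points.

0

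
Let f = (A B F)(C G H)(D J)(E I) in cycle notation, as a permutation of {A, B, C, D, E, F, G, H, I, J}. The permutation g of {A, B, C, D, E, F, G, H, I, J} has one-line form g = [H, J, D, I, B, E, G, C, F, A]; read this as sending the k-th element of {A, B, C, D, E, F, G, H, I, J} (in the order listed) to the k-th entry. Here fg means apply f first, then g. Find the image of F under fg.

First apply f: f(F) = A, then g(A) = H. Thus (fg)(F) = H.

H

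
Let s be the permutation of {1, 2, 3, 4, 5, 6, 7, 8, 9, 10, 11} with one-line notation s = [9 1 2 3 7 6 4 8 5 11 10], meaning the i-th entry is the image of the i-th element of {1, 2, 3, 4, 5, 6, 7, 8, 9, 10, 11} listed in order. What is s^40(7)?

9

Tracing 7 → 4 → … returns to 7 after 7 steps, so 7 lies in a 7-cycle (1 9 5 7 4 3 2).
On a 7-cycle, s^7 is the identity, so s^40 = s^5 there (40 ≡ 5 mod 7).
Stepping 5 places around the cycle: 7 → 4 → 3 → 2 → 1 → 9.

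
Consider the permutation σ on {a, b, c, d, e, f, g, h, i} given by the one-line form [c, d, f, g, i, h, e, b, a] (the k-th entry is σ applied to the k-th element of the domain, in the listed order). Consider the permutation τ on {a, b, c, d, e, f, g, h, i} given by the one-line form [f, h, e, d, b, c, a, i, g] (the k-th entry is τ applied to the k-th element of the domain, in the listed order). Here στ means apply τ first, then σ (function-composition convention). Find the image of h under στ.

a

First apply τ: τ(h) = i, then σ(i) = a. Thus (στ)(h) = a.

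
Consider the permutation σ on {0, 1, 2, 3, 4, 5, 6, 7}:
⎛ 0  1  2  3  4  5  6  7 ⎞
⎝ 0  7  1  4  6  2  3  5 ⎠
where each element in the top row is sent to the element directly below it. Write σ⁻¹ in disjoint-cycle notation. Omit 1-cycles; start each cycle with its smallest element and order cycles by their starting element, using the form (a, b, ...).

(1, 2, 5, 7)(3, 6, 4)

First write σ in disjoint cycles: (1, 7, 5, 2)(3, 4, 6).
Reversing each cycle (and rotating so the smallest element leads) gives σ⁻¹ = (1, 2, 5, 7)(3, 6, 4).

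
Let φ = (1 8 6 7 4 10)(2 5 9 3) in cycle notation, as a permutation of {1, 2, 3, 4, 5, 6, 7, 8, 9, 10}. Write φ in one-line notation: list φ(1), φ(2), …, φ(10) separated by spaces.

Reading each image from the cycles: 1↦8, 2↦5, 3↦2, 4↦10, 5↦9, 6↦7, 7↦4, 8↦6, 9↦3, 10↦1.
Listing these in domain order gives 8 5 2 10 9 7 4 6 3 1.

8 5 2 10 9 7 4 6 3 1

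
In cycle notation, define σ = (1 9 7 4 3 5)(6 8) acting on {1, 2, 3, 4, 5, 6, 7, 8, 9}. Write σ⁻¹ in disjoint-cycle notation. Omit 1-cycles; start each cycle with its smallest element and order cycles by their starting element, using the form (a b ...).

(1 5 3 4 7 9)(6 8)

If σ sends a → b within a cycle, σ⁻¹ sends b → a; equivalently, reverse each cycle.
Reversing each cycle of σ and rotating so the smallest element leads gives (1 5 3 4 7 9)(6 8).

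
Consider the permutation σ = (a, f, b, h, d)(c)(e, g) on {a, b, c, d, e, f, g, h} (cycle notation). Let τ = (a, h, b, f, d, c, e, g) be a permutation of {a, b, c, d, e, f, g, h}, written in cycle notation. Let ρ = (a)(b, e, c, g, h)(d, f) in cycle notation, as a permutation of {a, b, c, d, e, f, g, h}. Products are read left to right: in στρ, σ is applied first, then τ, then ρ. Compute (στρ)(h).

Chase h: σ(h) = d; τ(d) = c; ρ(c) = g. Hence (στρ)(h) = g.

g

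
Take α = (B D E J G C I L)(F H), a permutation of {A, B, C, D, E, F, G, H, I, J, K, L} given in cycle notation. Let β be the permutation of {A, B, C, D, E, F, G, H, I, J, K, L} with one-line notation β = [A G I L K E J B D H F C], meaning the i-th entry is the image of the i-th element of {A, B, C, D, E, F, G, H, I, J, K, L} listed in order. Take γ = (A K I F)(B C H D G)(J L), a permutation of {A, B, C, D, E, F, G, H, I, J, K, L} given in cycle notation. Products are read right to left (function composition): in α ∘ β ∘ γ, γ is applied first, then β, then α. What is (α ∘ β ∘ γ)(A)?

H

Apply the permutations in order: γ(A) = K, then β(K) = F, then α(F) = H. So (α ∘ β ∘ γ)(A) = H.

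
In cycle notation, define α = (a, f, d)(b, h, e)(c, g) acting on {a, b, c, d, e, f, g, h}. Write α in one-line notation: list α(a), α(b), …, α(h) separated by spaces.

Reading each image from the cycles: a→f, b→h, c→g, d→a, e→b, f→d, g→c, h→e.
So the one-line form is f h g a b d c e.

f h g a b d c e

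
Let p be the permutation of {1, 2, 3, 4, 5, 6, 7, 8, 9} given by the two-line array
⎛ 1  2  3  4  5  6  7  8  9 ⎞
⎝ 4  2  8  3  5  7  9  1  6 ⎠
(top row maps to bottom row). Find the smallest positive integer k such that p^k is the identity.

The disjoint-cycle form of p has cycle lengths 4, 3, 1, 1.
The order of p is the least common multiple of its cycle lengths: lcm(4, 3) = 12.

12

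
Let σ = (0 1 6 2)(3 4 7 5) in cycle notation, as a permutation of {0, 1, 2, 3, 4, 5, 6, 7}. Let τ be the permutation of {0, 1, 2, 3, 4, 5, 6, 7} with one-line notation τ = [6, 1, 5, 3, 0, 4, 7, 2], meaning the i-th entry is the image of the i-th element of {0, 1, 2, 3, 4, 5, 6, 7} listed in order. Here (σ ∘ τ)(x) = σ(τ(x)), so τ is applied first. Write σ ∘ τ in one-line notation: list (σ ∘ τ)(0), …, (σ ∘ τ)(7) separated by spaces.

(σ ∘ τ)(x) = σ(τ(x)). Computing each image: σ(τ(0)) = σ(6) = 2, σ(τ(1)) = σ(1) = 6, σ(τ(2)) = σ(5) = 3, σ(τ(3)) = σ(3) = 4, σ(τ(4)) = σ(0) = 1, σ(τ(5)) = σ(4) = 7, σ(τ(6)) = σ(7) = 5, σ(τ(7)) = σ(2) = 0.
Hence σ ∘ τ = [2 6 3 4 1 7 5 0].

2 6 3 4 1 7 5 0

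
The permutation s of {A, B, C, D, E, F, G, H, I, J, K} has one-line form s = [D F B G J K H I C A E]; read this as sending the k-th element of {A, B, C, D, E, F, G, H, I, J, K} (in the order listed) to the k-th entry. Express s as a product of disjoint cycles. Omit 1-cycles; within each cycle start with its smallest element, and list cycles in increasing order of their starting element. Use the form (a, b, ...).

From A: A → D → G → H → I → C → B → F → K → E → J → A, closing the cycle (A, D, G, H, I, C, B, F, K, E, J).
Continuing from each remaining unvisited element yields (A, D, G, H, I, C, B, F, K, E, J).

(A, D, G, H, I, C, B, F, K, E, J)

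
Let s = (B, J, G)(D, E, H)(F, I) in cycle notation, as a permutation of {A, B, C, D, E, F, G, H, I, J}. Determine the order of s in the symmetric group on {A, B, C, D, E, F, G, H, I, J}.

The cycle type of s is (3, 3, 2, 1, 1).
The order is lcm(3, 3, 2) = 6.

6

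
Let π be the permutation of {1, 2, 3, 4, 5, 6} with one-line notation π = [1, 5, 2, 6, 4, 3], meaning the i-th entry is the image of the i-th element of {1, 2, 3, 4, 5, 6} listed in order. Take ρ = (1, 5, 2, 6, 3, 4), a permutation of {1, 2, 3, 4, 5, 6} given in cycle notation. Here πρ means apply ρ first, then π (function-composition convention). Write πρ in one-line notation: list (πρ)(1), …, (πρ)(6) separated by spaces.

4 3 6 1 5 2

For each element, apply ρ then π: 1 → 5 → 4; 2 → 6 → 3; 3 → 4 → 6; 4 → 1 → 1; 5 → 2 → 5; 6 → 3 → 2.
So πρ in one-line form is 4 3 6 1 5 2.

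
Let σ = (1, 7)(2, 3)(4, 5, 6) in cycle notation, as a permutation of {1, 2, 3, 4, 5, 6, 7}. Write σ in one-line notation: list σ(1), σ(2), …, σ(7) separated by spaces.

Image by image: 1→7, 2→3, 3→2, 4→5, 5→6, 6→4, 7→1.
So the one-line form is 7 3 2 5 6 4 1.

7 3 2 5 6 4 1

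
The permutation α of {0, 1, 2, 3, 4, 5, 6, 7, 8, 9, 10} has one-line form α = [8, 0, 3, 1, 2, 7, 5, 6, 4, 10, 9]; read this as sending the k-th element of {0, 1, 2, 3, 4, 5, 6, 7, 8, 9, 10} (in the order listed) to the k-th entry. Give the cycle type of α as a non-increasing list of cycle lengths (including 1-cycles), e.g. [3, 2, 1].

[6, 3, 2]

The disjoint cycles are (0, 8, 4, 2, 3, 1)(5, 7, 6)(9, 10), with lengths 6, 3, 2 in non-increasing order.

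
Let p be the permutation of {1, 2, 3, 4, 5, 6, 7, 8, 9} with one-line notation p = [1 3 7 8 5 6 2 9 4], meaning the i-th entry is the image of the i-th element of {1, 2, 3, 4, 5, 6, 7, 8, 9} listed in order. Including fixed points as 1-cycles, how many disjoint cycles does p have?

The cycle decomposition is (1)(2 3 7)(4 8 9)(5)(6), which has 5 cycles (counting 1-cycles).

5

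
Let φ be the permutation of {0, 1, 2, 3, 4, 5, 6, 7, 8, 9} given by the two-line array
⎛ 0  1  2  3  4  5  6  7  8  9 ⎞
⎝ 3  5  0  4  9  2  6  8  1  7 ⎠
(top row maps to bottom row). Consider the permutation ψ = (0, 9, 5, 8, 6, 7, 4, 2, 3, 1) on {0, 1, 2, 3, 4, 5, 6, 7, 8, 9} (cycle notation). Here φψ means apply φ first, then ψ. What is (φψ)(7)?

(φψ)(7) = ψ(φ(7)). φ(7) = 8, then ψ(8) = 6. So (φψ)(7) = 6.

6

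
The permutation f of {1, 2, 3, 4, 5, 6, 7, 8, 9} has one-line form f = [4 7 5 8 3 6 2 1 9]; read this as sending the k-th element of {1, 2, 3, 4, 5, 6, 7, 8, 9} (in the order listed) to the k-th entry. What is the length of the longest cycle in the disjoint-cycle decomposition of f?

3

Decomposing into disjoint cycles gives (1 4 8)(2 7)(3 5); the longest has length 3.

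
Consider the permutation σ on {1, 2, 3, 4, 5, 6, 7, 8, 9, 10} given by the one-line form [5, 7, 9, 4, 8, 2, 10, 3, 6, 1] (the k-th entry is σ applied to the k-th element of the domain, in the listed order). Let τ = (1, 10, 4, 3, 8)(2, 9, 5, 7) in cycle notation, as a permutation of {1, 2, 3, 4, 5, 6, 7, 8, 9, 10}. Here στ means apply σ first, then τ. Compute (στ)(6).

9

(στ)(6) = τ(σ(6)). σ(6) = 2, then τ(2) = 9. So (στ)(6) = 9.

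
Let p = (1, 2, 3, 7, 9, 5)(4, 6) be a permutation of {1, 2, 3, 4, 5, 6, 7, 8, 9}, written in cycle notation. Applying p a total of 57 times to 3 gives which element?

3 lies in the 6-cycle (1, 2, 3, 7, 9, 5).
Since the cycle has length 6, p^57 acts on it the same as p^3 (57 mod 6 = 3).
Stepping 3 places around the cycle: 3 → 7 → 9 → 5.

5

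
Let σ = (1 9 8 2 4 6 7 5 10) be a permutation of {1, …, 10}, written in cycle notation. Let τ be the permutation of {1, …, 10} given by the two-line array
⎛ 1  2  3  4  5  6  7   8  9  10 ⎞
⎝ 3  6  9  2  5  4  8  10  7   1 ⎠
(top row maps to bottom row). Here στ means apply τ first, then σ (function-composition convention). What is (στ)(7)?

(στ)(7) = σ(τ(7)). τ(7) = 8, then σ(8) = 2. So (στ)(7) = 2.

2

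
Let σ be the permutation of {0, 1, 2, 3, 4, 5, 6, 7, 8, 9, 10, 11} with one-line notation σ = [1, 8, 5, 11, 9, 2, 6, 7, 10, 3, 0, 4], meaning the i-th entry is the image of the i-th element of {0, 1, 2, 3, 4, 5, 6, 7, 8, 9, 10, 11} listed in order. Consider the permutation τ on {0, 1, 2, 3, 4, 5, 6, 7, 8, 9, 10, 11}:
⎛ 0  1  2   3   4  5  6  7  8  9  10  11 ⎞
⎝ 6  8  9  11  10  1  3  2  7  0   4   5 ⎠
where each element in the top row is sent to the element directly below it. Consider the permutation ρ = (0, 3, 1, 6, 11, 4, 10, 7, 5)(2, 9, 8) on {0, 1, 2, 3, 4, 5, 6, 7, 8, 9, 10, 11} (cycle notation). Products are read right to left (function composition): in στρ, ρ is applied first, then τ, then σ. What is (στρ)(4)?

Chase 4: ρ(4) = 10; τ(10) = 4; σ(4) = 9. Hence (στρ)(4) = 9.

9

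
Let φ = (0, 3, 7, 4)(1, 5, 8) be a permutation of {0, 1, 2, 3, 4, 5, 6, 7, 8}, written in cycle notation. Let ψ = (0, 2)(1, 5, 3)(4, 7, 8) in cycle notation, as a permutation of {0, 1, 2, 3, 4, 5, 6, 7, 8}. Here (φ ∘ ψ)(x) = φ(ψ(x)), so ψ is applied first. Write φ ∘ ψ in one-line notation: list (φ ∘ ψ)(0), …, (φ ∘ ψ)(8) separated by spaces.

2 8 3 5 4 7 6 1 0

(φ ∘ ψ)(x) = φ(ψ(x)). Computing each image: φ(ψ(0)) = φ(2) = 2, φ(ψ(1)) = φ(5) = 8, φ(ψ(2)) = φ(0) = 3, φ(ψ(3)) = φ(1) = 5, φ(ψ(4)) = φ(7) = 4, φ(ψ(5)) = φ(3) = 7, φ(ψ(6)) = φ(6) = 6, φ(ψ(7)) = φ(8) = 1, φ(ψ(8)) = φ(4) = 0.
Hence φ ∘ ψ = [2 8 3 5 4 7 6 1 0].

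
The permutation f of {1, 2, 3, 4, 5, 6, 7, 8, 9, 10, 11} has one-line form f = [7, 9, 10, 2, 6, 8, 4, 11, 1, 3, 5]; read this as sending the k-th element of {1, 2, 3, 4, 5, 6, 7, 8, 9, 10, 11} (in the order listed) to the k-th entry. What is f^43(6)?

5

Tracing 6 → 8 → … returns to 6 after 4 steps, so 6 lies in a 4-cycle (5 6 8 11).
On a 4-cycle, f^4 is the identity, so f^43 = f^3 there (43 ≡ 3 mod 4).
Advancing 3 steps from 6: 6 → 8 → 11 → 5.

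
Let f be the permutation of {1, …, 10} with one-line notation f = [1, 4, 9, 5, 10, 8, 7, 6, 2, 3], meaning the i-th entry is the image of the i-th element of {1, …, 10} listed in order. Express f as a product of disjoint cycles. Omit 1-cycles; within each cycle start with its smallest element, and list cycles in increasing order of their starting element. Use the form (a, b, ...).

From 2: 2 → 4 → 5 → 10 → 3 → 9 → 2, closing the cycle (2, 4, 5, 10, 3, 9).
Continuing from each remaining unvisited element yields (2, 4, 5, 10, 3, 9)(6, 8).

(2, 4, 5, 10, 3, 9)(6, 8)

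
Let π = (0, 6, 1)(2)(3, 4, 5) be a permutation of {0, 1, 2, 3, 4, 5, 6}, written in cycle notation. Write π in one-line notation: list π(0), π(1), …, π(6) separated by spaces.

Image by image: 0↦6, 1↦0, 2↦2, 3↦4, 4↦5, 5↦3, 6↦1.
So the one-line form is 6 0 2 4 5 3 1.

6 0 2 4 5 3 1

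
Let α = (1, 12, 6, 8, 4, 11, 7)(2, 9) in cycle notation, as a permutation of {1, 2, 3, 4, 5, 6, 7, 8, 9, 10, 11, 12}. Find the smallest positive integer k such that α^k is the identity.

The cycle type of α is (7, 2, 1, 1, 1).
The order of α is the least common multiple of its cycle lengths: lcm(7, 2) = 14.

14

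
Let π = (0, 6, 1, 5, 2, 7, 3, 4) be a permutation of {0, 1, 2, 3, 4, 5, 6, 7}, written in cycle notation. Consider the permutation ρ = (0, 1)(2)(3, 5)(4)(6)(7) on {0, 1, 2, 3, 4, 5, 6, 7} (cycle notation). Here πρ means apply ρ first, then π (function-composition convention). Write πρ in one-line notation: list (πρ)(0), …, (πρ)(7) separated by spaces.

5 6 7 2 0 4 1 3

For each element, apply ρ then π: 0 → 1 → 5; 1 → 0 → 6; 2 → 2 → 7; 3 → 5 → 2; 4 → 4 → 0; 5 → 3 → 4; 6 → 6 → 1; 7 → 7 → 3.
So πρ in one-line form is 5 6 7 2 0 4 1 3.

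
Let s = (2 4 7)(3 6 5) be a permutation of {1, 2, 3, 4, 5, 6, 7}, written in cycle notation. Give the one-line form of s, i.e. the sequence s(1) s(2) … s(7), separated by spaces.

Image by image: 1→1, 2→4, 3→6, 4→7, 5→3, 6→5, 7→2.
Listing these in domain order gives 1 4 6 7 3 5 2.

1 4 6 7 3 5 2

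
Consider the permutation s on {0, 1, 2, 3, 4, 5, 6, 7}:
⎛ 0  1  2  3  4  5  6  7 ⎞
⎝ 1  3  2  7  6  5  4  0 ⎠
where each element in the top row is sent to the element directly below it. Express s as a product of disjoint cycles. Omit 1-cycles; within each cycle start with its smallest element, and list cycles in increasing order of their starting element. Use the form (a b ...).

(0 1 3 7)(4 6)

Iterating s from 0 gives 0 → 1 → 3 → 7 → 0; that is the 4-cycle (0 1 3 7).
Repeating from the next unused element and collecting all non-trivial cycles gives (0 1 3 7)(4 6).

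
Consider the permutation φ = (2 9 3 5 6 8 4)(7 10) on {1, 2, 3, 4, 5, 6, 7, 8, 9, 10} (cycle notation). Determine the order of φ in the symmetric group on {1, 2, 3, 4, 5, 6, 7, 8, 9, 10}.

14

The cycle type of φ is (7, 2, 1).
The order is lcm(7, 2) = 14.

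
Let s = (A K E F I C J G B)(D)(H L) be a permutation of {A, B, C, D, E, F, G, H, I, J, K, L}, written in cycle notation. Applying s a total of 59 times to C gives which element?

K

C lies in the 9-cycle (A K E F I C J G B).
Since the cycle has length 9, s^59 acts on it the same as s^5 (59 mod 9 = 5).
Stepping 5 places around the cycle: C → J → G → B → A → K.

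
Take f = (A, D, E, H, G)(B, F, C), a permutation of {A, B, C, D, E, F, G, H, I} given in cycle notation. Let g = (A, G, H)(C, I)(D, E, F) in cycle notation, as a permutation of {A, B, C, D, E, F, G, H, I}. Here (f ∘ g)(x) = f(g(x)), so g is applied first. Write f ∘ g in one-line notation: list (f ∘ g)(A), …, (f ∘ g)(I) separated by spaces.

(f ∘ g)(x) = f(g(x)). Computing each image: f(g(A)) = f(G) = A, f(g(B)) = f(B) = F, f(g(C)) = f(I) = I, f(g(D)) = f(E) = H, f(g(E)) = f(F) = C, f(g(F)) = f(D) = E, f(g(G)) = f(H) = G, f(g(H)) = f(A) = D, f(g(I)) = f(C) = B.
Hence f ∘ g = [A F I H C E G D B].

A F I H C E G D B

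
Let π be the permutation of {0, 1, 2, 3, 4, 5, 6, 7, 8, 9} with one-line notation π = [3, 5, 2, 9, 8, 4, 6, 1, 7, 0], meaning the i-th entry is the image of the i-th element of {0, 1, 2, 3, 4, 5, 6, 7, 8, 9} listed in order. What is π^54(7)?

8

Tracing 7 → 1 → … returns to 7 after 5 steps, so 7 lies in a 5-cycle (1, 5, 4, 8, 7).
Since the cycle has length 5, π^54 acts on it the same as π^4 (54 mod 5 = 4).
Stepping 4 places around the cycle: 7 → 1 → 5 → 4 → 8.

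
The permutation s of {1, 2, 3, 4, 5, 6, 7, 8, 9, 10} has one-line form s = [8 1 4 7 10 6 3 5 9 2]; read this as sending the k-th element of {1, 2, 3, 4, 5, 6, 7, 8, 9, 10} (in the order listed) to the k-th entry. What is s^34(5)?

Tracing 5 → 10 → … returns to 5 after 5 steps, so 5 lies in a 5-cycle (1 8 5 10 2).
Since the cycle has length 5, s^34 acts on it the same as s^4 (34 mod 5 = 4).
Advancing 4 steps from 5: 5 → 10 → 2 → 1 → 8.

8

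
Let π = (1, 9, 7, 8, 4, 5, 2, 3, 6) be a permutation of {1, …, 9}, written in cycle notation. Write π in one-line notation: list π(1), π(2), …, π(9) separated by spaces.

9 3 6 5 2 1 8 4 7

Each element maps to the next entry in its cycle (wrapping to the front): 1→9, 2→3, 3→6, 4→5, 5→2, 6→1, 7→8, 8→4, 9→7.
Listing these in domain order gives 9 3 6 5 2 1 8 4 7.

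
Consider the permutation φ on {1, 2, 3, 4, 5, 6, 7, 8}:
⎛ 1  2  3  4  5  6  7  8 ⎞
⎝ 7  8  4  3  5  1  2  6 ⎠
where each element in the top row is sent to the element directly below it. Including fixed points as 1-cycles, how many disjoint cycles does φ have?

The cycle decomposition is (1, 7, 2, 8, 6)(3, 4)(5), which has 3 cycles (counting 1-cycles).

3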